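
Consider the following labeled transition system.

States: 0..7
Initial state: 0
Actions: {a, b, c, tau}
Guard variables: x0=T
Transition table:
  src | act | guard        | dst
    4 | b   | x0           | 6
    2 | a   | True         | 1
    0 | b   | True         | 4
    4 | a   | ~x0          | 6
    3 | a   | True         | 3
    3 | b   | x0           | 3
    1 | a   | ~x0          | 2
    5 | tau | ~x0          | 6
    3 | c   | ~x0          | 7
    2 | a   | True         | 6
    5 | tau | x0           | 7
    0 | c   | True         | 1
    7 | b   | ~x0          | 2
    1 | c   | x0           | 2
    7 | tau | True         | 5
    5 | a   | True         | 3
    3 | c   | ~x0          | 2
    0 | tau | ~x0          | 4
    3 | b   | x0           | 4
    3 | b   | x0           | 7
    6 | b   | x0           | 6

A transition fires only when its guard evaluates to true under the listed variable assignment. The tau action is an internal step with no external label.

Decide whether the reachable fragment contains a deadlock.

Answer: DEADLOCK-FREE

Analysis:
Reachable = {0,1,2,4,6}
  0: b→4  c→1  [2 exit(s)]
  1: c→2  [1 exit(s)]
  2: a→1  a→6  [2 exit(s)]
  4: b→6  [1 exit(s)]
  6: b→6  [1 exit(s)]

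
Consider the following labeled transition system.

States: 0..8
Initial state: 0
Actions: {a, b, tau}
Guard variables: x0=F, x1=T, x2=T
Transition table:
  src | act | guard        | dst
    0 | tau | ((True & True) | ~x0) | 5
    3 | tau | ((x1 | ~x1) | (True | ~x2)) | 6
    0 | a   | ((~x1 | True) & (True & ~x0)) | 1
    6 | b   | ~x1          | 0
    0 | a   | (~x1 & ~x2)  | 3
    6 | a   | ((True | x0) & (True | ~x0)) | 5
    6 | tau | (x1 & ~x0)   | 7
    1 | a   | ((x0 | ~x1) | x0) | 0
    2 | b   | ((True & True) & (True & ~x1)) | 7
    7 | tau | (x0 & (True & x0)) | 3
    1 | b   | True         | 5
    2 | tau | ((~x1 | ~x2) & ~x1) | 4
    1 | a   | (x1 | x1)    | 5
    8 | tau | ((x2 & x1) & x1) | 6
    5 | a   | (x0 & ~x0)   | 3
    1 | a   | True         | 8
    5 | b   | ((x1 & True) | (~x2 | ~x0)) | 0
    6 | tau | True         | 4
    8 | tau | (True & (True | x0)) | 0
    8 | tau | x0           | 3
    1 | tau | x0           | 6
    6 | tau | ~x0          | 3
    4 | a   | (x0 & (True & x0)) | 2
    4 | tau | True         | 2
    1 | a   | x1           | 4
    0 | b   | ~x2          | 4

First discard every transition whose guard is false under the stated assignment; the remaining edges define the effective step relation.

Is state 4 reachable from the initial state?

15 transition(s) survive guard evaluation.
depth 0: {0}
depth 1: {1,5}  now seen {0,1,5}
depth 2: {4,8}  now seen {0,1,4,5,8}
depth 3: {2,6}  now seen {0,1,2,4,5,6,8}
depth 4: {3,7}  now seen {0,1,2,3,4,5,6,7,8}
R = {0,1,2,3,4,5,6,7,8}
Path to 4: a·a

Answer: REACHABLE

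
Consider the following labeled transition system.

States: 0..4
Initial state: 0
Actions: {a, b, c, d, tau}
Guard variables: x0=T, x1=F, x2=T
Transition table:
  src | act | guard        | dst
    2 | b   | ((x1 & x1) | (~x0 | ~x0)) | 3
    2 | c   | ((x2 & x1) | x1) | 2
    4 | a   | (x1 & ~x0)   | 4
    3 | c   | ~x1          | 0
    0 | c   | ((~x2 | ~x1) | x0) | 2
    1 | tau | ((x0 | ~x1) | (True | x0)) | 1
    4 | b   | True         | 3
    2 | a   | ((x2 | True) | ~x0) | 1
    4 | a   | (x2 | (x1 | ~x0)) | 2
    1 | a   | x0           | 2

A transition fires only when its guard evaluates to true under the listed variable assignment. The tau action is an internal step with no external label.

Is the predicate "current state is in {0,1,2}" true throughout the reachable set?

Safe = {0,1,2}
Reachable = {0,1,2}
  0: ok
  1: ok
  2: ok

Answer: INVARIANT HOLDS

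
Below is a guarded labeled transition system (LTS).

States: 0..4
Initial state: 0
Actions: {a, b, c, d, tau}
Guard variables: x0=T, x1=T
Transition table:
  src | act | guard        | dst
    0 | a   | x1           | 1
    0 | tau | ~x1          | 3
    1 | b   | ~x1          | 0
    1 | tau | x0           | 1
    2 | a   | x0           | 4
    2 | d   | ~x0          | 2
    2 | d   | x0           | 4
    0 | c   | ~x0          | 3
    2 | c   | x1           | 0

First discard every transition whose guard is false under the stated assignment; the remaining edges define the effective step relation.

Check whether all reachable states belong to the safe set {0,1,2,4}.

Answer: INVARIANT HOLDS

Trace:
Inv-set: {0,1,2,4}
R = {0,1}
  0: ok
  1: ok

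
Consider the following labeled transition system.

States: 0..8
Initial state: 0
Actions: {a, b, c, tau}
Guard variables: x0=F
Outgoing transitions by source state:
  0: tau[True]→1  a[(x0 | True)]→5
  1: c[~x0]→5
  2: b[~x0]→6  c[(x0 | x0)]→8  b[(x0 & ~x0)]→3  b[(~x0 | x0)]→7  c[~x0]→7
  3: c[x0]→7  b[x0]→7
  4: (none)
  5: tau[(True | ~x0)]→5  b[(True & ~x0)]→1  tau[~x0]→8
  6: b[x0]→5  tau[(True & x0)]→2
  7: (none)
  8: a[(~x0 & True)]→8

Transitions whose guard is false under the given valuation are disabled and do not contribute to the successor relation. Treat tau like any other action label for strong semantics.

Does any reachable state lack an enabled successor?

Answer: DEADLOCK-FREE

Analysis:
Reach set: {0,1,5,8}
  0: a→5  tau→1  [deg 2]
  1: c→5  [deg 1]
  5: b→1  tau→5  tau→8  [deg 3]
  8: a→8  [deg 1]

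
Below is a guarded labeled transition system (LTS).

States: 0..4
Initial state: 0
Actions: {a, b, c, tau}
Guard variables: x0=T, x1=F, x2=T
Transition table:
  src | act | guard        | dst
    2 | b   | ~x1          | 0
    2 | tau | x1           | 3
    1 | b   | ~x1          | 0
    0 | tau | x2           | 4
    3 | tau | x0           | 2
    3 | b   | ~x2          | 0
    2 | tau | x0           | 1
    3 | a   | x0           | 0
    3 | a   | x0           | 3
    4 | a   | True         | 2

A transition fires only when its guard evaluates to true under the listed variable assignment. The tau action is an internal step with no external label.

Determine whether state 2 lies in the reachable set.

After dropping false guards: 8 live edges.
L0 = {0}
L1 = {4}  cumulative {0,4}
L2 = {2}  cumulative {0,2,4}
L3 = {1}  cumulative {0,1,2,4}
Reachable = {0,1,2,4}
witness 2: tau·a

Answer: REACHABLE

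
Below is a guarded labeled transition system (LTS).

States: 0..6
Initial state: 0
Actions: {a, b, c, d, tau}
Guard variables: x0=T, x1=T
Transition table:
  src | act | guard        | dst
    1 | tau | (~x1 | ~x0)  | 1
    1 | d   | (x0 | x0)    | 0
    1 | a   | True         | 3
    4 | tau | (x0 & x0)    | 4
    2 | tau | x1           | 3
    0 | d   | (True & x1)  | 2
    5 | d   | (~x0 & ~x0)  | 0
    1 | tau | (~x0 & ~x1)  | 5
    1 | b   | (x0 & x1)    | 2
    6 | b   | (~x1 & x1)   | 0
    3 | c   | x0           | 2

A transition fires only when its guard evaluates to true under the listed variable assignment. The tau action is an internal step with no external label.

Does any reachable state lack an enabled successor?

R = {0,2,3}
  0: d→2  [1 exit(s)]
  2: tau→3  [1 exit(s)]
  3: c→2  [1 exit(s)]

Answer: DEADLOCK-FREE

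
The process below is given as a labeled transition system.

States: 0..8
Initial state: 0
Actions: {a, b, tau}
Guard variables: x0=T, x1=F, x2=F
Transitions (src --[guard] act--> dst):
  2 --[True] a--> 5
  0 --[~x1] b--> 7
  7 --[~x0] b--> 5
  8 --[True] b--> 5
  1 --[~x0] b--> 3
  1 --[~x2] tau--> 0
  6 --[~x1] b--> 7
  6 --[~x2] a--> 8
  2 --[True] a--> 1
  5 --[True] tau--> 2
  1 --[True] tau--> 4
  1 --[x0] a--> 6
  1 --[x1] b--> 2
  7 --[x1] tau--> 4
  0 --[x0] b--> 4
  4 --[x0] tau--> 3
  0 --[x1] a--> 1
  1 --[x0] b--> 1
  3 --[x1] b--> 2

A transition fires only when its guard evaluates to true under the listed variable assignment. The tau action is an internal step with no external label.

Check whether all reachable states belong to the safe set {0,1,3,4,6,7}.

Inv-set: {0,1,3,4,6,7}
Reach set: {0,3,4,7}
  0: ok
  3: ok
  4: ok
  7: ok

Answer: INVARIANT HOLDS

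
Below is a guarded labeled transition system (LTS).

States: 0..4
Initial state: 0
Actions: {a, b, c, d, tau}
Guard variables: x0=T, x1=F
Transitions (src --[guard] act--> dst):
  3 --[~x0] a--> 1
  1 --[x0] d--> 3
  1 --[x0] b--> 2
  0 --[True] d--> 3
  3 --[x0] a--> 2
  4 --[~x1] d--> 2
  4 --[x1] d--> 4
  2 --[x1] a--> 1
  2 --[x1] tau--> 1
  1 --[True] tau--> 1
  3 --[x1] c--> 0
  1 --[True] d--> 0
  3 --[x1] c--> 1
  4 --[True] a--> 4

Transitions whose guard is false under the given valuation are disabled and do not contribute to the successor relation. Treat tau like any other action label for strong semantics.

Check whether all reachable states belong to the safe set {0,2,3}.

Answer: INVARIANT HOLDS

Analysis:
Inv-set: {0,2,3}
Reachable = {0,2,3}
  0: safe
  2: safe
  3: safe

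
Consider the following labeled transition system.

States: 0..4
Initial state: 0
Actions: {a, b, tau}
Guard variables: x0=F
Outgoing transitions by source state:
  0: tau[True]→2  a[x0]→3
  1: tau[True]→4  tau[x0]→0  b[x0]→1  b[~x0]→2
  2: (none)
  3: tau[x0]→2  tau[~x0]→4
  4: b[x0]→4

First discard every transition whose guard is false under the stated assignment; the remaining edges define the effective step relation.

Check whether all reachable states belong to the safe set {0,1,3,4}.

Answer: INVARIANT VIOLATED at state 2

Working:
Allowed set {0,1,3,4}
Reach set: {0,2}
  0: ✓
  2: outside
reach 2 via tau — violates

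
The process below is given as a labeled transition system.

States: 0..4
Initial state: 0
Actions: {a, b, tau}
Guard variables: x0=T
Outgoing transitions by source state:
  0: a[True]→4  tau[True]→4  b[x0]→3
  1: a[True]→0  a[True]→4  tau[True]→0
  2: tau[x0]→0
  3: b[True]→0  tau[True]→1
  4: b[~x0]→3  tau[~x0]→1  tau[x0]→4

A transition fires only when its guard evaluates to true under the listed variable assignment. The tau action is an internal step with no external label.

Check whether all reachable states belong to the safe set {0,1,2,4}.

Answer: INVARIANT VIOLATED at state 3

Working:
Allowed set {0,1,2,4}
R = {0,1,3,4}
  0: safe
  1: safe
  3: ✗ unsafe
  4: safe
reach 3 via b — violates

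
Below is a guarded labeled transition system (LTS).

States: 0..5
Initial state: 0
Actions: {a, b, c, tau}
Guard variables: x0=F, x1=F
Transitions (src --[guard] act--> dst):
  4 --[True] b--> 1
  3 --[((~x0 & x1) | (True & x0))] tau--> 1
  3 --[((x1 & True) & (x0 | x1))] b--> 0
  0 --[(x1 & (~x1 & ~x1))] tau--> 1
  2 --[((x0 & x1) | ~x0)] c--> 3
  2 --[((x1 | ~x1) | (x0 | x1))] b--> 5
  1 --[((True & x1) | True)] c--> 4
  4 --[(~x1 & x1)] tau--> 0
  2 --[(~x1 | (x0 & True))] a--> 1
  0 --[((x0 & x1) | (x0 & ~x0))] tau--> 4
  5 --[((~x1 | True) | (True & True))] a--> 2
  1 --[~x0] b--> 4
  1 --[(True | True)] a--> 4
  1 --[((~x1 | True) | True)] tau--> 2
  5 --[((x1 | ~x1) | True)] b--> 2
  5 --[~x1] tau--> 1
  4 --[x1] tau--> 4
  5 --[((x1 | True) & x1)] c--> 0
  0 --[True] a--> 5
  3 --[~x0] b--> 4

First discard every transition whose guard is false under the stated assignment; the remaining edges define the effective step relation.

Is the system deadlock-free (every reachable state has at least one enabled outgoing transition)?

Answer: DEADLOCK-FREE

Trace:
Reachable = {0,1,2,3,4,5}
  0: a→5  [1 exit(s)]
  1: a→4  b→4  c→4  tau→2  [4 exit(s)]
  2: a→1  b→5  c→3  [3 exit(s)]
  3: b→4  [1 exit(s)]
  4: b→1  [1 exit(s)]
  5: a→2  b→2  tau→1  [3 exit(s)]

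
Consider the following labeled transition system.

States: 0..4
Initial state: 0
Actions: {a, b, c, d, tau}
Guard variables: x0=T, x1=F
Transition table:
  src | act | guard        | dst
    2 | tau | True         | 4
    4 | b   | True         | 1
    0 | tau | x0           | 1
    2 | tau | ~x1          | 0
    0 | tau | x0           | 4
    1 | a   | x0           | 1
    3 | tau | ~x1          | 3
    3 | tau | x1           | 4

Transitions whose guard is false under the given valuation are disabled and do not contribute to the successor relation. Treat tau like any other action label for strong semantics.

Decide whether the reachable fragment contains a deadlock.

Answer: DEADLOCK-FREE

Analysis:
R = {0,1,4}
  0: tau→1  tau→4  [deg 2]
  1: a→1  [deg 1]
  4: b→1  [deg 1]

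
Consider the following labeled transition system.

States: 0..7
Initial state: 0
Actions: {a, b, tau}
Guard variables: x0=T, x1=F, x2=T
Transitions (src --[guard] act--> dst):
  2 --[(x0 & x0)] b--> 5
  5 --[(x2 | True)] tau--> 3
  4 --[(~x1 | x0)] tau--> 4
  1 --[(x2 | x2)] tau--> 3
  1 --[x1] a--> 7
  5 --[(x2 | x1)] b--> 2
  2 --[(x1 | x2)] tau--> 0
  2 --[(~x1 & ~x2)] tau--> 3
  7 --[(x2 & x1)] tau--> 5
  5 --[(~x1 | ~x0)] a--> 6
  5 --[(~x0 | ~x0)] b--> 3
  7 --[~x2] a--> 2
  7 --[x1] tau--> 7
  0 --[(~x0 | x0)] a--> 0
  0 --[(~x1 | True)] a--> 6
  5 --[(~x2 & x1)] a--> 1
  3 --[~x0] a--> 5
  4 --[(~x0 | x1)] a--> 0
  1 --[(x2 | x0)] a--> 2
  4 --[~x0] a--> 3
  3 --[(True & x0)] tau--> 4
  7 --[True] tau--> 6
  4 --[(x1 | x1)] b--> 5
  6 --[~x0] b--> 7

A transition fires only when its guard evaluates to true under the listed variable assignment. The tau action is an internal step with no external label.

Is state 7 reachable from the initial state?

Answer: UNREACHABLE

Working:
12 transition(s) survive guard evaluation.
L0 = {0}
L1 = {6}  total {0,6}
Reachable = {0,6}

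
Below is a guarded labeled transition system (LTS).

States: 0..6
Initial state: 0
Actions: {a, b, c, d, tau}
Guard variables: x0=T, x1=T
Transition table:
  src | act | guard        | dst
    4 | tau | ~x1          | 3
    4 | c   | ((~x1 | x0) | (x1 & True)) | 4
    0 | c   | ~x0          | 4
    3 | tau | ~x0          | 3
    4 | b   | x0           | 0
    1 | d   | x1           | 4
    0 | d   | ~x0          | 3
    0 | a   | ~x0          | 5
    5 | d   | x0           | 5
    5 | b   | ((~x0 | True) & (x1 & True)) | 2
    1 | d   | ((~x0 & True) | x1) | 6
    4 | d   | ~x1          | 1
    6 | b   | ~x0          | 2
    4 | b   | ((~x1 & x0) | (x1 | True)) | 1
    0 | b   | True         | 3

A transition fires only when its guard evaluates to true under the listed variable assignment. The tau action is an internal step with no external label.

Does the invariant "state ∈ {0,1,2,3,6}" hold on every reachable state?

Answer: INVARIANT HOLDS

Working:
Inv-set: {0,1,2,3,6}
Reachable = {0,3}
  0: safe
  3: safe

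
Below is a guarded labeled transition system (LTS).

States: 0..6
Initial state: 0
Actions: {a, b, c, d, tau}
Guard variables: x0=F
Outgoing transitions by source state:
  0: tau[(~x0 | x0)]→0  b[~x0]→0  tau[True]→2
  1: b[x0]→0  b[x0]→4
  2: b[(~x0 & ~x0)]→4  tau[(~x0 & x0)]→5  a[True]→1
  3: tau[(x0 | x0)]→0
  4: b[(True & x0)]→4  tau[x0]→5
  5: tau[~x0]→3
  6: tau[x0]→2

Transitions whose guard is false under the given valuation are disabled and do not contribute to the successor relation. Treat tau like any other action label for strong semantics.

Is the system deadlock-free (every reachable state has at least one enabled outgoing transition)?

Reachable = {0,1,2,4}
  0: b→0  tau→0  tau→2  [3 out]
  1: ∅  [STUCK]
  2: a→1  b→4  [2 out]
  4: ∅  [STUCK]
witness 1: tau·a

Answer: DEADLOCK at state 1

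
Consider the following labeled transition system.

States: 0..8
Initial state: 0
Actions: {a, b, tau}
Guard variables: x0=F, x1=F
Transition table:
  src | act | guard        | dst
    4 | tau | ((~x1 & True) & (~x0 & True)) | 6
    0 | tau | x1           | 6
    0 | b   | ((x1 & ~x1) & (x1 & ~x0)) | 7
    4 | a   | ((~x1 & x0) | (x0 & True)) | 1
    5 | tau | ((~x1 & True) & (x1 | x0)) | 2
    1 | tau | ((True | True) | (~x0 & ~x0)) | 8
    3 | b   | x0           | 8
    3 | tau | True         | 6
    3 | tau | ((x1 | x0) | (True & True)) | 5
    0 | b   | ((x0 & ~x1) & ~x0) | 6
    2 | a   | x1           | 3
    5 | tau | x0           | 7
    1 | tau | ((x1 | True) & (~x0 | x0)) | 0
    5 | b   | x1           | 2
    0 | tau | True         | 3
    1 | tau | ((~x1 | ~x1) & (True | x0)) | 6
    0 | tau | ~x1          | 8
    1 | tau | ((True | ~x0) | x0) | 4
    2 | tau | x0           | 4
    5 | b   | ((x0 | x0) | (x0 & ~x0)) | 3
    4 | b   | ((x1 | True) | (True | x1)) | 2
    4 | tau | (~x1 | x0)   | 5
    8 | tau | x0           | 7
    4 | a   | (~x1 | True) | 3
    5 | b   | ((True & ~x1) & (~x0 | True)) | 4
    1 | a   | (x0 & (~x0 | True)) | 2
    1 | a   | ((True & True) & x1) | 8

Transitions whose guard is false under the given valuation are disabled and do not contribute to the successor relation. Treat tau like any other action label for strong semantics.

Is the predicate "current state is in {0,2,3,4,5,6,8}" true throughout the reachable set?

Allowed set {0,2,3,4,5,6,8}
R = {0,2,3,4,5,6,8}
  0: ok
  2: ok
  3: ok
  4: ok
  5: ok
  6: ok
  8: ok

Answer: INVARIANT HOLDS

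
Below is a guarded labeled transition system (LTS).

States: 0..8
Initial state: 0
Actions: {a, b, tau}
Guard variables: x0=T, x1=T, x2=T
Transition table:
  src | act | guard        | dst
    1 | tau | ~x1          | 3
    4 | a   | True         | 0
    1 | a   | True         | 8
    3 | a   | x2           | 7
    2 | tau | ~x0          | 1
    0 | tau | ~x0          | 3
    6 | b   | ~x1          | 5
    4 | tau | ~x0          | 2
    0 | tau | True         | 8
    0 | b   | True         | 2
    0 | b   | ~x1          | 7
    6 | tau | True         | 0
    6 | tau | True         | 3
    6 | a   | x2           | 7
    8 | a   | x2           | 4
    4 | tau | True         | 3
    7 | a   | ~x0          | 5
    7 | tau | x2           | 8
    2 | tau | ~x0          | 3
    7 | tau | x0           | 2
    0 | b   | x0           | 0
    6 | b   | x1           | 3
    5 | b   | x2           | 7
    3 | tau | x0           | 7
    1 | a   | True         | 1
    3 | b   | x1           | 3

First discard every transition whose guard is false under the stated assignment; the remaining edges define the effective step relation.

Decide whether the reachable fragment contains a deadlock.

Reach set: {0,2,3,4,7,8}
  0: b→0  b→2  tau→8  [deg 3]
  2: ∅  [STUCK]
  3: a→7  b→3  tau→7  [deg 3]
  4: a→0  tau→3  [deg 2]
  7: tau→2  tau→8  [deg 2]
  8: a→4  [deg 1]
trace reaching 2: b

Answer: DEADLOCK at state 2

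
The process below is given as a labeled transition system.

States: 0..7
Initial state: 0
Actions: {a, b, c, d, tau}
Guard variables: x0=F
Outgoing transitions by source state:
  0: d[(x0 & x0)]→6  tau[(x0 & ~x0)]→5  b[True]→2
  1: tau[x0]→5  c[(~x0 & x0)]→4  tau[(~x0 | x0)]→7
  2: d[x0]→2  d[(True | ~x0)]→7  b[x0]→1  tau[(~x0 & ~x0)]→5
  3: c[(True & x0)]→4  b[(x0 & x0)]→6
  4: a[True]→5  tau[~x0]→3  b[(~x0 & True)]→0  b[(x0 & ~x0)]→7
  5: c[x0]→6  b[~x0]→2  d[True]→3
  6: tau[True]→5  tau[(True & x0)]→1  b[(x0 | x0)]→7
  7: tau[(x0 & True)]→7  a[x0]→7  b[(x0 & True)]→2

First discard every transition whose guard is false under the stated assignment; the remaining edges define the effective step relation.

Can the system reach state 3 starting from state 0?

Answer: REACHABLE

Working:
After dropping false guards: 10 live edges.
depth 0: {0}
depth 1: {2}  cumulative {0,2}
depth 2: {5,7}  cumulative {0,2,5,7}
depth 3: {3}  cumulative {0,2,3,5,7}
Reachable = {0,2,3,5,7}
witness 3: b·tau·d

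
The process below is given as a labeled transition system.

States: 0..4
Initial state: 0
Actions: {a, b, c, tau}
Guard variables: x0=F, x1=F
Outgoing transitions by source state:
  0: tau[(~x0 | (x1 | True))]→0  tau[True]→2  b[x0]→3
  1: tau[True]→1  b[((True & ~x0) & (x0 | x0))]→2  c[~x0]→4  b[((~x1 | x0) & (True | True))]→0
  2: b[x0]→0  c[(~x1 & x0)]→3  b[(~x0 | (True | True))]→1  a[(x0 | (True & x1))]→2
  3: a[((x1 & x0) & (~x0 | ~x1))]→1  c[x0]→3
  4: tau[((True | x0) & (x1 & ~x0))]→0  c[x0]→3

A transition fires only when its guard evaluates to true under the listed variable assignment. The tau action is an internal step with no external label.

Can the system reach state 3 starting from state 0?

Answer: UNREACHABLE

Trace:
6 transition(s) survive guard evaluation.
Layer 0: {0}
Layer 1: {2}  cumulative {0,2}
Layer 2: {1}  cumulative {0,1,2}
Layer 3: {4}  cumulative {0,1,2,4}
Reach set: {0,1,2,4}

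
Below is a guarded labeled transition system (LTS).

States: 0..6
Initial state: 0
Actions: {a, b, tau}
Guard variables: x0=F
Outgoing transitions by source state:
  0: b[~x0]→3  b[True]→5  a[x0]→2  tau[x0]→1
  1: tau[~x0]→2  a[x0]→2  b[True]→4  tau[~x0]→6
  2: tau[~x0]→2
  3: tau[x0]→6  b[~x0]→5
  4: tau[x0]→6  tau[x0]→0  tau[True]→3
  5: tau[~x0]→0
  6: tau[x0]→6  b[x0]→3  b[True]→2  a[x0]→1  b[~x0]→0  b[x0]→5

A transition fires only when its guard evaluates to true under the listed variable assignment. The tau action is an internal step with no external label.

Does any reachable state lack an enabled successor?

Reachable = {0,3,5}
  0: b→3  b→5  [2 exit(s)]
  3: b→5  [1 exit(s)]
  5: tau→0  [1 exit(s)]

Answer: DEADLOCK-FREE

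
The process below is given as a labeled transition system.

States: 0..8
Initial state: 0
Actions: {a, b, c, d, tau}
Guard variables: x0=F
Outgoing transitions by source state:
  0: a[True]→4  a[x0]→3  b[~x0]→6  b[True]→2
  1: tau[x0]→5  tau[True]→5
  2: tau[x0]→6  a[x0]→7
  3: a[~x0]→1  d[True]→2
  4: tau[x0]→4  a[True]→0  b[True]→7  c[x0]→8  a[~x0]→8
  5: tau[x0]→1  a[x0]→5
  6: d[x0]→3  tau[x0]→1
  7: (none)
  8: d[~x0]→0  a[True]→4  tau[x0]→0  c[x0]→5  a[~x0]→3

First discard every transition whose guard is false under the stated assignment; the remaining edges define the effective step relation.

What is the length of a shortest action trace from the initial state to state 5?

Answer: 5

Working:
Layered search for 5:
  depth 0: {0}
  depth 1: {2,4,6}
  depth 2: {7,8}
  depth 3: {3}
  depth 4: {1}
  depth 5: {5}
depth(5)=5, e.g. a·a·a·a·tau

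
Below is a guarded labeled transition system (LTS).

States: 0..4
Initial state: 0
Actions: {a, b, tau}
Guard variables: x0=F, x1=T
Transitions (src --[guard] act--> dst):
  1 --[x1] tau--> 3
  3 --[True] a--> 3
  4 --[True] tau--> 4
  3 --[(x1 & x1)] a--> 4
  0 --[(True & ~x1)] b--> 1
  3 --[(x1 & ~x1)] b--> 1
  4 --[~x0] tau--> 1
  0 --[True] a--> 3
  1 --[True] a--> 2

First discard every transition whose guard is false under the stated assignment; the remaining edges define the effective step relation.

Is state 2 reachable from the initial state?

After dropping false guards: 7 live edges.
Layer 0: {0}
Layer 1: {3}  now seen {0,3}
Layer 2: {4}  now seen {0,3,4}
Layer 3: {1}  now seen {0,1,3,4}
Layer 4: {2}  now seen {0,1,2,3,4}
R = {0,1,2,3,4}
witness 2: a·a·tau·a

Answer: REACHABLE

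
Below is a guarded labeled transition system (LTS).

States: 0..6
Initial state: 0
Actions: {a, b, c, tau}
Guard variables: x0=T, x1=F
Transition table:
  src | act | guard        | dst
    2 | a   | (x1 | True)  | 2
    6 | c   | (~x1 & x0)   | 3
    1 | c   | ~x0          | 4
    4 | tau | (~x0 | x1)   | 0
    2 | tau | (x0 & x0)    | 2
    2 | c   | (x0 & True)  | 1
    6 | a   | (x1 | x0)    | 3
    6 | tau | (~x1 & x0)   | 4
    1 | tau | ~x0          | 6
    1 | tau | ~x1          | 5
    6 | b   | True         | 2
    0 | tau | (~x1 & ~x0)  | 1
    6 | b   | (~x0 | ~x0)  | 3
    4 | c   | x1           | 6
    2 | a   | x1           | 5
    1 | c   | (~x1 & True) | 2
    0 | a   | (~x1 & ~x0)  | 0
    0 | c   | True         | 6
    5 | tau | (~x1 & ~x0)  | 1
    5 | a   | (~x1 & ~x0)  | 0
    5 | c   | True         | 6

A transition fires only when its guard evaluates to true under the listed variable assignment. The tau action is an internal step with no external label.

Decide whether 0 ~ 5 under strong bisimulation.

Answer: BISIMILAR

Working:
Bisimulation quotient by refinement:
  π0 = {{0,1,2,3,4,5,6}}
  π1 = {{0,5},{1},{2},{3,4},{6}}
5 equivalence class(es) (converged in 2)
0∈{0,5}, 5∈{0,5}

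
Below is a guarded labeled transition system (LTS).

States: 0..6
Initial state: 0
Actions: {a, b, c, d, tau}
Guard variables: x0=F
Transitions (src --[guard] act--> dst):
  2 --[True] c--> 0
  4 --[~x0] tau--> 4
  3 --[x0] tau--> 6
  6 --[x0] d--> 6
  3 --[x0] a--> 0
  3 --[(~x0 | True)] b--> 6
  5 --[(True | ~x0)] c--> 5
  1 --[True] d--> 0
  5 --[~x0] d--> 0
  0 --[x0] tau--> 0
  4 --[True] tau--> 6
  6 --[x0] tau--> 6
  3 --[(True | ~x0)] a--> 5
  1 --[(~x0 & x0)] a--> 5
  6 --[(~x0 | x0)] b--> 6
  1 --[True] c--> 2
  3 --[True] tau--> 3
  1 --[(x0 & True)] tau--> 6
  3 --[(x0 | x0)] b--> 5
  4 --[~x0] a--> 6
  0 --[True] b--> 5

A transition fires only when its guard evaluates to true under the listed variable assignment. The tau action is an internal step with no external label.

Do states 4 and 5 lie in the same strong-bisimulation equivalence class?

Refine partition for ~:
  P[0] = {{0,1,2,3,4,5,6}}
  P[1] = {{0,6},{1,5},{2},{3},{4}}
  P[2] = {{0},{1},{2},{3},{4},{5},{6}}
stable after 3 split(s): 7 block(s)
4∈{4}, 5∈{5}

Answer: NOT BISIMILAR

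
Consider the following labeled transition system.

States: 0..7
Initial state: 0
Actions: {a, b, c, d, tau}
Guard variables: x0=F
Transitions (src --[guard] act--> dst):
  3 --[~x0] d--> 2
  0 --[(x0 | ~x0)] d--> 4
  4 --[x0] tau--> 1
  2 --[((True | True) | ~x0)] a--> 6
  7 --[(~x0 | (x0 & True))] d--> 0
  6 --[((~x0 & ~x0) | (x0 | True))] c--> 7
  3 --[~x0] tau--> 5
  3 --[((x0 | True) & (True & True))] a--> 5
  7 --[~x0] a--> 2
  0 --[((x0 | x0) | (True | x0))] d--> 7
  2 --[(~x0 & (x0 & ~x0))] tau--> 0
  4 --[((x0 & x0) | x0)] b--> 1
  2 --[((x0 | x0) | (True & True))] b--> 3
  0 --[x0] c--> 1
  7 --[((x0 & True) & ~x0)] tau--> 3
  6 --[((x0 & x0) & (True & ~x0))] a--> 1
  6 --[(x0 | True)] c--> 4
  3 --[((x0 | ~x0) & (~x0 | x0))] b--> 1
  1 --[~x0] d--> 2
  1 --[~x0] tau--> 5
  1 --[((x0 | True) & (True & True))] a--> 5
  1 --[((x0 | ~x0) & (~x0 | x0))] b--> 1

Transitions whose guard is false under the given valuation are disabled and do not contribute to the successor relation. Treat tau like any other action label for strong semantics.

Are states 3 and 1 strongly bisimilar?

Compute ~ classes (split until stable):
  P[0] = {{0,1,2,3,4,5,6,7}}
  P[1] = {{0},{1,3},{2},{4,5},{6},{7}}
6 equivalence class(es) (converged in 2)
3∈{1,3}, 1∈{1,3}

Answer: BISIMILAR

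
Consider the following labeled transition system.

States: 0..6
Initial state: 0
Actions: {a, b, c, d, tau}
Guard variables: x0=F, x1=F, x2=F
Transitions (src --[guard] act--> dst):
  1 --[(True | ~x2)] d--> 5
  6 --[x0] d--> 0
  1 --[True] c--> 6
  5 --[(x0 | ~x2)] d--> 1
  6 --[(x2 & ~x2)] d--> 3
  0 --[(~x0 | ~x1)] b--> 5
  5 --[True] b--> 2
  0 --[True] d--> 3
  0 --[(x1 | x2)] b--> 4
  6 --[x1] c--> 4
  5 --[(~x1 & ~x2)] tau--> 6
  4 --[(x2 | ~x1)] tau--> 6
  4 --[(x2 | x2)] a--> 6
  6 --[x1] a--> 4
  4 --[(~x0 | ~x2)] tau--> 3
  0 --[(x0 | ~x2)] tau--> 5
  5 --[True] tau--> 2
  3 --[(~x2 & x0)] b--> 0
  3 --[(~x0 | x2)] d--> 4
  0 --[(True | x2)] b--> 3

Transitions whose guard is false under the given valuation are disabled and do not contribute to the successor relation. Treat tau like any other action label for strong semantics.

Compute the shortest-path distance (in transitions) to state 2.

Breadth-first toward 2:
  Layer 0: {0}
  Layer 1: {3,5}
  Layer 2: {1,2,4,6}
first hit 2 at d=2 via b·b

Answer: 2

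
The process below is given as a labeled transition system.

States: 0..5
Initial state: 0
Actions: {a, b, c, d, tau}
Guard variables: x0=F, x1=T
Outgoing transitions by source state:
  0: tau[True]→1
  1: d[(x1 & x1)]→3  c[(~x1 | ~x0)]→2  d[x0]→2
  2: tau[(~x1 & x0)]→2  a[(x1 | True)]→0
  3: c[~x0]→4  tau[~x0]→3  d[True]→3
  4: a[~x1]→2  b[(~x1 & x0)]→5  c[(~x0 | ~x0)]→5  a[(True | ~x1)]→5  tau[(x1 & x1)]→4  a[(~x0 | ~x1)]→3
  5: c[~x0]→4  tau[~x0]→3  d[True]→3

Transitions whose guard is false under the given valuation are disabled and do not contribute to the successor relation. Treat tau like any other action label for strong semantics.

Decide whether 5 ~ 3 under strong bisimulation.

Refine partition for ~:
  P[0] = {{0,1,2,3,4,5}}
  P[1] = {{0},{1},{2},{3,5},{4}}
Fixed point at round 2; 5 class(es).
class of 5: {3,5}; class of 3: {3,5}

Answer: BISIMILAR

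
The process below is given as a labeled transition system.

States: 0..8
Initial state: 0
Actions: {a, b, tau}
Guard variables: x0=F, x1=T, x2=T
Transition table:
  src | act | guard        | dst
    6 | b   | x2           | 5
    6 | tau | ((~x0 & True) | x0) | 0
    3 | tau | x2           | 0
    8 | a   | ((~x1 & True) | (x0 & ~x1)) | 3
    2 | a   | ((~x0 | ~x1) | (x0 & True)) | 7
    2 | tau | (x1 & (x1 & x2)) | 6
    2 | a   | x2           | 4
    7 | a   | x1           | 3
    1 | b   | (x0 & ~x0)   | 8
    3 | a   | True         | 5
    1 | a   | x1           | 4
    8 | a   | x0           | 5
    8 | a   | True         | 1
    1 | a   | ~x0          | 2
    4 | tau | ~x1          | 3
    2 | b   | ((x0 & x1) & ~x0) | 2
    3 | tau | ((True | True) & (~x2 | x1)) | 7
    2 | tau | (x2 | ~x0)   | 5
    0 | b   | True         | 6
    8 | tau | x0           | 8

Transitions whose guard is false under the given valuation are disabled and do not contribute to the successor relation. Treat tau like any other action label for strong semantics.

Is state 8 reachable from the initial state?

Answer: UNREACHABLE

Analysis:
Guard filter leaves 14 enabled edge(s).
Layer 0: {0}
Layer 1: {6}  cumulative {0,6}
Layer 2: {5}  cumulative {0,5,6}
Reachable = {0,5,6}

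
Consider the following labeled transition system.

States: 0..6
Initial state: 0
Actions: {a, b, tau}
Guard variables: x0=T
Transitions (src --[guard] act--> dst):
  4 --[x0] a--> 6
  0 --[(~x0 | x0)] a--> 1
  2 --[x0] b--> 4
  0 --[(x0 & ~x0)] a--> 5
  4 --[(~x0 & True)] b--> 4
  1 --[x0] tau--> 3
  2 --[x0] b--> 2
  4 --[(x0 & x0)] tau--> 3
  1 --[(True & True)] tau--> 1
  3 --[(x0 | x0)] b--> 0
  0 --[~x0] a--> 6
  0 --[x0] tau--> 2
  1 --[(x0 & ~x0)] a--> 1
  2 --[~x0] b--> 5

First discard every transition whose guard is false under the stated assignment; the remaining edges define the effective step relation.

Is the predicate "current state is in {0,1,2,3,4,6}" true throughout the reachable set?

Answer: INVARIANT HOLDS

Trace:
Safe = {0,1,2,3,4,6}
Reach set: {0,1,2,3,4,6}
  0: ok
  1: ok
  2: ok
  3: ok
  4: ok
  6: ok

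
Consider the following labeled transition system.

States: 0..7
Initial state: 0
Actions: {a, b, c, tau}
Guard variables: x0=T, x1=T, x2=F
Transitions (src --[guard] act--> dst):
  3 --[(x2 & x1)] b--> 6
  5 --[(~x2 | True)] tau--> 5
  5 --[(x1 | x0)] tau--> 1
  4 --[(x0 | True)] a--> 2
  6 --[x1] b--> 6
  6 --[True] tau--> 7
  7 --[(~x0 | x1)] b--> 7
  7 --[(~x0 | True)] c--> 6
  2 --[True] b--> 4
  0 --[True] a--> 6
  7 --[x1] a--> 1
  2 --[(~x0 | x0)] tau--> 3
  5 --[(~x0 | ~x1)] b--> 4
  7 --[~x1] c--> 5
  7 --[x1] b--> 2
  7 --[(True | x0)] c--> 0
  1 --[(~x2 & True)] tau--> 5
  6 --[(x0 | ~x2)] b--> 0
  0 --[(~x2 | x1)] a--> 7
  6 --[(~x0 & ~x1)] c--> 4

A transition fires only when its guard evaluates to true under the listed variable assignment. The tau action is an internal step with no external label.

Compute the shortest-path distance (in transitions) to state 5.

Answer: 3

Analysis:
Layered search for 5:
  Layer 0: {0}
  Layer 1: {6,7}
  Layer 2: {1,2}
  Layer 3: {3,4,5}
first hit 5 at d=3 via a·a·tau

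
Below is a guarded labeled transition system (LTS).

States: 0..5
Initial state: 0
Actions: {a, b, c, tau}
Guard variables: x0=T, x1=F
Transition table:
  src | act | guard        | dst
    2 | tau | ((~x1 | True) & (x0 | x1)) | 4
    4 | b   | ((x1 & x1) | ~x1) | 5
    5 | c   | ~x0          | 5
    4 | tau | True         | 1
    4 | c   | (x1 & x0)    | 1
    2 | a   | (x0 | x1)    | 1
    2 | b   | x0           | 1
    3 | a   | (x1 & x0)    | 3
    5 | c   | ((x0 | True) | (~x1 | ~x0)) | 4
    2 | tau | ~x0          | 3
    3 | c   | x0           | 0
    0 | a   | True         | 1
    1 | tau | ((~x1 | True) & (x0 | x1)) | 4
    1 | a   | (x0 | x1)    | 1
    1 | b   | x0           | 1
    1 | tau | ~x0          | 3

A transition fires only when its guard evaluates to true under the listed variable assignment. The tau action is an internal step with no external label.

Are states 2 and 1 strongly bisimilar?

Bisimulation quotient by refinement:
  π0 = {{0,1,2,3,4,5}}
  π1 = {{0},{1,2},{3,5},{4}}
  π2 = {{0},{1,2},{3},{4},{5}}
Fixed point at round 3; 5 class(es).
2∈{1,2}, 1∈{1,2}

Answer: BISIMILAR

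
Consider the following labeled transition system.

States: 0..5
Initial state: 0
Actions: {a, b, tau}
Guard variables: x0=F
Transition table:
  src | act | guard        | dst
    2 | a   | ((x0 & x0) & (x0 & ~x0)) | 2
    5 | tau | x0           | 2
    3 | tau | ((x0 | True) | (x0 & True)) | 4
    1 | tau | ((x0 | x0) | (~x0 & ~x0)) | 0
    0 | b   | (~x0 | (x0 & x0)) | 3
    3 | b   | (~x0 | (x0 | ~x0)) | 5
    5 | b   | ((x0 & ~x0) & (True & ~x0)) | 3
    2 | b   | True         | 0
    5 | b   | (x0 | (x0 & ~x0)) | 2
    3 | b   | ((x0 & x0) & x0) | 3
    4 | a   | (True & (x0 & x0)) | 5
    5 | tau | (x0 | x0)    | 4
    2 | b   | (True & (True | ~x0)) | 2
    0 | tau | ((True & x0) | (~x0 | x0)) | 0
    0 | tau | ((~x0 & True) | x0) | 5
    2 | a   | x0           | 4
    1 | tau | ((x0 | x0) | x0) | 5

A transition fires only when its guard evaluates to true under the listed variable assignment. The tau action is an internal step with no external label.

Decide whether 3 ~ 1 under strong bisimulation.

Answer: NOT BISIMILAR

Trace:
Bisimulation quotient by refinement:
  P[0] = {{0,1,2,3,4,5}}
  P[1] = {{0,3},{1},{2},{4,5}}
  P[2] = {{0},{1},{2},{3},{4,5}}
5 equivalence class(es) (converged in 3)
3∈{3}, 1∈{1}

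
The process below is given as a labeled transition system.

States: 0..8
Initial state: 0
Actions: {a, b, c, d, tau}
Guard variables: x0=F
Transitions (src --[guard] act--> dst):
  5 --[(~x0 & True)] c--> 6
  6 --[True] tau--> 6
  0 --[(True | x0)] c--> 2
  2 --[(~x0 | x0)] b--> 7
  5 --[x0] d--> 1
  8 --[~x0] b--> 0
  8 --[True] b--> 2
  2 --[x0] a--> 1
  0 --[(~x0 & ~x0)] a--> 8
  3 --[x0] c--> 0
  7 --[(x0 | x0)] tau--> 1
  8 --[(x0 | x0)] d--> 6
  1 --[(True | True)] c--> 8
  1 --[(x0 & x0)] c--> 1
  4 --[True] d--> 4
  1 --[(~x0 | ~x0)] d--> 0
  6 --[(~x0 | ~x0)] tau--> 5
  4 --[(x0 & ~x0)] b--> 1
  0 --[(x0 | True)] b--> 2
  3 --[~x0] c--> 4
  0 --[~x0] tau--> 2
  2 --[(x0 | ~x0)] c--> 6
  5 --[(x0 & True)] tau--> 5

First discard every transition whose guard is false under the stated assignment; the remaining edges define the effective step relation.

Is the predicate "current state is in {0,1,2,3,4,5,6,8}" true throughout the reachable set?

Answer: INVARIANT VIOLATED at state 7

Analysis:
Allowed set {0,1,2,3,4,5,6,8}
Reachable = {0,2,5,6,7,8}
  0: safe
  2: safe
  5: safe
  6: safe
  7: VIOLATES
  8: safe
reach 7 via c·b — violates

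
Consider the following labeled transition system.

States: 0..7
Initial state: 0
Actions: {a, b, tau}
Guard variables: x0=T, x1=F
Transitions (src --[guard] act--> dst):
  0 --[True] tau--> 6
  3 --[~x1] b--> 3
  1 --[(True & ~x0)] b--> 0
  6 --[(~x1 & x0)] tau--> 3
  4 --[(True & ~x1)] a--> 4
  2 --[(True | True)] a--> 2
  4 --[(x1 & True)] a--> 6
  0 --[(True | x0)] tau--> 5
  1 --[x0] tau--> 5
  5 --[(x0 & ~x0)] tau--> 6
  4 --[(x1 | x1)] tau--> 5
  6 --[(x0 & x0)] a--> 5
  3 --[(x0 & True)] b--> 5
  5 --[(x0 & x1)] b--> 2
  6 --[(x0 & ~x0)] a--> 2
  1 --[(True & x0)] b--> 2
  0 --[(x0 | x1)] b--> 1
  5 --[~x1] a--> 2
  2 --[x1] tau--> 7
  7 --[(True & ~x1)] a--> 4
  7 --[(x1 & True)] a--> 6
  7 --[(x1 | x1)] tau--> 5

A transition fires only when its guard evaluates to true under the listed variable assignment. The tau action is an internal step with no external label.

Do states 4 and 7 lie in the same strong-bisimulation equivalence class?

Bisimulation quotient by refinement:
  round 0: {{0,1,2,3,4,5,6,7}}
  round 1: {{0,1},{2,4,5,7},{3},{6}}
  round 2: {{0},{1},{2,4,5,7},{3},{6}}
5 equivalence class(es) (converged in 3)
[4]={2,4,5,7}  [7]={2,4,5,7}

Answer: BISIMILAR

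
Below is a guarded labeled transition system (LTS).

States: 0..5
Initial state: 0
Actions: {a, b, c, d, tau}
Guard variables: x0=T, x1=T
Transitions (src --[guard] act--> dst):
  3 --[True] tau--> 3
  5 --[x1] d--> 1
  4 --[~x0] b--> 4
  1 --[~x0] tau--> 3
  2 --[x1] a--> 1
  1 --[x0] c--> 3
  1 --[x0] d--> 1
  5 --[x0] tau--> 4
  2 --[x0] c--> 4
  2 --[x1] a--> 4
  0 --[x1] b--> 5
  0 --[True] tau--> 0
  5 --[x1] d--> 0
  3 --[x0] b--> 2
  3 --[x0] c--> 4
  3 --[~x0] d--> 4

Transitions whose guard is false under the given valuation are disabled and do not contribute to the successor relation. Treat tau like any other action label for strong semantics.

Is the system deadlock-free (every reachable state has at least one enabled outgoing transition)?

Reachable = {0,1,2,3,4,5}
  0: b→5  tau→0  [2 out]
  1: c→3  d→1  [2 out]
  2: a→1  a→4  c→4  [3 out]
  3: b→2  c→4  tau→3  [3 out]
  4: ∅  [no exit]
  5: d→0  d→1  tau→4  [3 out]
witness 4: b·tau

Answer: DEADLOCK at state 4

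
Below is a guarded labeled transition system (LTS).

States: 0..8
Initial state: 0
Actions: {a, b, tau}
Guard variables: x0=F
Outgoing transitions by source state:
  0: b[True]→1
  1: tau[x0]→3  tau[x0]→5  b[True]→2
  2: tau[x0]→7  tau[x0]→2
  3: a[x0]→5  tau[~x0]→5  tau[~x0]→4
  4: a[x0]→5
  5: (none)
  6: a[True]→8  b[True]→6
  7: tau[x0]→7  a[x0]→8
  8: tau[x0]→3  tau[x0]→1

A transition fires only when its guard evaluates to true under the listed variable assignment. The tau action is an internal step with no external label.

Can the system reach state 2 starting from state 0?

Answer: REACHABLE

Analysis:
6 transition(s) survive guard evaluation.
Layer 0: {0}
Layer 1: {1}  total {0,1}
Layer 2: {2}  total {0,1,2}
Reachable = {0,1,2}
witness 2: b·b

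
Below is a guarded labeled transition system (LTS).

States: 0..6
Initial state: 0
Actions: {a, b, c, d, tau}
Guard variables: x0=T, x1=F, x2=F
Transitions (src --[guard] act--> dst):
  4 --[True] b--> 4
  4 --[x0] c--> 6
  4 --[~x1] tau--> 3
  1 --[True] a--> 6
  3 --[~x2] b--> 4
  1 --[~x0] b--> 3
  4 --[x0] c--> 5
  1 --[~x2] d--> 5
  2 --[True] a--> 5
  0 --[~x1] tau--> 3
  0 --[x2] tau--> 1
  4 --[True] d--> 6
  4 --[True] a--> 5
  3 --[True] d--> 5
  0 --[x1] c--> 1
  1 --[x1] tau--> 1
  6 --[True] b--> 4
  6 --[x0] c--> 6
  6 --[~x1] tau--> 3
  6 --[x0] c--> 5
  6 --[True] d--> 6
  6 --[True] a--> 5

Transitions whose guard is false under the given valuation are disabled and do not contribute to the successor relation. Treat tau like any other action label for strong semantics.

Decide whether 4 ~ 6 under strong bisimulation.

Answer: BISIMILAR

Analysis:
Compute ~ classes (split until stable):
  π0 = {{0,1,2,3,4,5,6}}
  π1 = {{0},{1},{2},{3},{4,6},{5}}
Fixed point at round 2; 6 class(es).
[4]={4,6}  [6]={4,6}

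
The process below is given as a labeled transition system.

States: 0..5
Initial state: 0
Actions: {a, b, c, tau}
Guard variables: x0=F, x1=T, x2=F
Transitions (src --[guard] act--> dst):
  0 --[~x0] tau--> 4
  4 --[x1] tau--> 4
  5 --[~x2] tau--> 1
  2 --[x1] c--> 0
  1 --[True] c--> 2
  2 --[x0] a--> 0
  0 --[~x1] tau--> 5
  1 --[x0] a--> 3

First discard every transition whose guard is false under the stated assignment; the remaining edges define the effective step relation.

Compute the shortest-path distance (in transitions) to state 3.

Answer: UNREACHABLE

Working:
Breadth-first toward 3:
  depth 0: {0}
  depth 1: {4}
3 never appears.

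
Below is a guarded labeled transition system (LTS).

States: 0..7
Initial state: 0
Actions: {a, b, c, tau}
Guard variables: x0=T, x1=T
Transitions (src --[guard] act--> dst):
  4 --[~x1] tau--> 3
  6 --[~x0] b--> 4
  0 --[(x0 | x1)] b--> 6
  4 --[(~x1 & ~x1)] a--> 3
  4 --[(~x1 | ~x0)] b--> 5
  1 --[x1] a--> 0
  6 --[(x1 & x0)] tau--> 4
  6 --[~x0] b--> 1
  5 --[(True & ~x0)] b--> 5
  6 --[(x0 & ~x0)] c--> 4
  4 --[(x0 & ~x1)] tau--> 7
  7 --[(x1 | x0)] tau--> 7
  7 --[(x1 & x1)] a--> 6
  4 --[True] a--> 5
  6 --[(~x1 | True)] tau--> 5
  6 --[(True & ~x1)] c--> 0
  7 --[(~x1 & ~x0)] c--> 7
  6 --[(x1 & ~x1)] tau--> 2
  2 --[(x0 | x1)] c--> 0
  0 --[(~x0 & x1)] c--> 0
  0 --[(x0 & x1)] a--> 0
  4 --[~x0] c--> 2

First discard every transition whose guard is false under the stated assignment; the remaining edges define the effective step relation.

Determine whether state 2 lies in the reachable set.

After dropping false guards: 9 live edges.
depth 0: {0}
depth 1: {6}  total {0,6}
depth 2: {4,5}  total {0,4,5,6}
Reach set: {0,4,5,6}

Answer: UNREACHABLE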